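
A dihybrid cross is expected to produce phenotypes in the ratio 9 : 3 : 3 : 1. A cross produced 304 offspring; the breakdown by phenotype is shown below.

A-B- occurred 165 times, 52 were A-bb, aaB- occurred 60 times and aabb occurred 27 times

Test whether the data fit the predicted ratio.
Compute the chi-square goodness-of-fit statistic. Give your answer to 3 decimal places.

Ratio total = 16. Expected counts: 304×9/16 = 171, 304×3/16 = 57, 304×3/16 = 57, 304×1/16 = 19.
χ² = (165−171)²/171 + (52−57)²/57 + (60−57)²/57 + (27−19)²/19
   = 0.2105 + 0.4386 + 0.1579 + 3.3684
Sum = 4.175

4.175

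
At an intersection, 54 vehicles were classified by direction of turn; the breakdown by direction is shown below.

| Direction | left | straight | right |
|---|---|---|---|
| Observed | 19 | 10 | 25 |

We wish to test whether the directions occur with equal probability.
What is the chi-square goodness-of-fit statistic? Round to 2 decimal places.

6.33

Under H₀ each category has probability 1/3, so each expected count is 54/3 = 18.
left: (19 − 18)²/18 = 1/18 = 0.056
straight: (10 − 18)²/18 = 64/18 = 3.556
right: (25 − 18)²/18 = 49/18 = 2.722
Sum = 6.33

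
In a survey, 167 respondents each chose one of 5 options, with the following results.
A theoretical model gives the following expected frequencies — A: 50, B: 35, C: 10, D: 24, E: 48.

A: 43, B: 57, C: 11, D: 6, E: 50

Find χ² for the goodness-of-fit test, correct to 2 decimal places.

cat         O        E   (O−E)²/E
A          43       50      0.980
B          57       35     13.829
C          11       10      0.100
D           6       24     13.500
E          50       48      0.083
Sum = 28.49

28.49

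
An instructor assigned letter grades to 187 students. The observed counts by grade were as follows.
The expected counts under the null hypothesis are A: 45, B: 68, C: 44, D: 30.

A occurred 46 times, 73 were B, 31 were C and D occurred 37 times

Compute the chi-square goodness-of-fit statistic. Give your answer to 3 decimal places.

5.864

cat         O        E   (O−E)²/E
A          46       45     0.0222
B          73       68     0.3676
C          31       44     3.8409
D          37       30     1.6333
Sum = 5.864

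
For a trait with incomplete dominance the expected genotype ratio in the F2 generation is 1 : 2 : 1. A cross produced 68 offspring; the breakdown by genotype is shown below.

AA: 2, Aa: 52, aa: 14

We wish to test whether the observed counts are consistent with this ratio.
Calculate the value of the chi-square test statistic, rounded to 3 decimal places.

Ratio total = 4. Expected counts: 68×1/4 = 17, 68×2/4 = 34, 68×1/4 = 17.
cat         O        E   (O−E)²/E
AA          2       17    13.2353
Aa         52       34     9.5294
aa         14       17     0.5294
Sum = 23.294

23.294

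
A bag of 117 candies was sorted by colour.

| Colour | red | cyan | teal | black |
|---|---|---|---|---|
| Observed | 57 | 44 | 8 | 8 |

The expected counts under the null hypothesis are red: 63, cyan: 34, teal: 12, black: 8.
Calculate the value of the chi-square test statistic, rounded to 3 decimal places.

cat         O        E   (O−E)²/E
red        57       63     0.5714
cyan       44       34     2.9412
teal        8       12     1.3333
black       8        8     0.0000
Sum = 4.846

4.846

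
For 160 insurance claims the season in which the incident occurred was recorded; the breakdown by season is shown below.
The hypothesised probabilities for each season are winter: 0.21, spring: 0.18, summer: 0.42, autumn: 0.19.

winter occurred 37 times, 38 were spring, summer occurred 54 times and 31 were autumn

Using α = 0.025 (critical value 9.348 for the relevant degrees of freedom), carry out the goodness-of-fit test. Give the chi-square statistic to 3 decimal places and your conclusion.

5.888; do not reject

Expected counts E_i = n·p_i: 160×0.21 = 33.6, 160×0.18 = 28.8, 160×0.42 = 67.2, 160×0.19 = 30.4.
winter: (37 − 33.6)²/33.6 = 11.56/33.6 = 0.3440
spring: (38 − 28.8)²/28.8 = 84.64/28.8 = 2.9389
summer: (54 − 67.2)²/67.2 = 174.24/67.2 = 2.5929
autumn: (31 − 30.4)²/30.4 = 0.36/30.4 = 0.0118
Sum = 5.888
df = 3. Since 5.888 < 9.348, we do not reject H₀.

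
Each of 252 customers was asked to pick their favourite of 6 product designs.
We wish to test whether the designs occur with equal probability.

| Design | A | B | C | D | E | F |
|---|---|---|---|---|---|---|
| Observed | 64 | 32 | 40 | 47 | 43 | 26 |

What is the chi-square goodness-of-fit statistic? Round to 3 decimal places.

Expected count for each of the 6 categories: 252/6 = 42.
cat         O        E   (O−E)²/E
A          64       42    11.5238
B          32       42     2.3810
C          40       42     0.0952
D          47       42     0.5952
E          43       42     0.0238
F          26       42     6.0952
Sum = 20.714

20.714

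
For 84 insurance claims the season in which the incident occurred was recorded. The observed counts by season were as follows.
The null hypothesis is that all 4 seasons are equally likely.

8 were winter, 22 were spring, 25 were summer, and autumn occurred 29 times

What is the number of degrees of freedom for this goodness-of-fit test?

3

There are k = 4 categories and no parameters were estimated from the data, so df = 4 − 1 = 3.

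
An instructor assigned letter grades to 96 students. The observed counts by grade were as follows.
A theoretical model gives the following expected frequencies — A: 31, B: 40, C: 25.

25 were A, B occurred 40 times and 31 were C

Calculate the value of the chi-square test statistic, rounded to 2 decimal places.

A: (25 − 31)²/31 = 36/31 = 1.161
B: (40 − 40)²/40 = 0/40 = 0.000
C: (31 − 25)²/25 = 36/25 = 1.440
Sum = 2.60

2.60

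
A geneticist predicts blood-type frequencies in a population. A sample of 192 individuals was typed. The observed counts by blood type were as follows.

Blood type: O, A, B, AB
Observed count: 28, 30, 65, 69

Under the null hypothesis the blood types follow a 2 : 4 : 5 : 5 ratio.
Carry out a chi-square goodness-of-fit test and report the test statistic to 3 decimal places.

9.183

Ratio total = 16. Expected counts: 192×2/16 = 24, 192×4/16 = 48, 192×5/16 = 60, 192×5/16 = 60.
χ² = (28−24)²/24 + (30−48)²/48 + (65−60)²/60 + (69−60)²/60
   = 0.6667 + 6.7500 + 0.4167 + 1.3500
Sum = 9.183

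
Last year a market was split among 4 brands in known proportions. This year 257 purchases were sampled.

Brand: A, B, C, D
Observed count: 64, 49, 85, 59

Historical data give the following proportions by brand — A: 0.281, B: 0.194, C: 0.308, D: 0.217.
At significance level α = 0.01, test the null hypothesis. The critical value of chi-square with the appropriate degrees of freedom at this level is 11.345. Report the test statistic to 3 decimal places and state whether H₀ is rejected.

Expected counts E_i = n·p_i: 257×0.281 = 72.217, 257×0.194 = 49.858, 257×0.308 = 79.156, 257×0.217 = 55.769.
cat         O        E   (O−E)²/E
A          64   72.217     0.9349
B          49   49.858     0.0148
C          85   79.156     0.4315
D          59   55.769     0.1872
Sum = 1.568
df = 3. Since 1.568 < 11.345, we do not reject H₀.

1.568; do not reject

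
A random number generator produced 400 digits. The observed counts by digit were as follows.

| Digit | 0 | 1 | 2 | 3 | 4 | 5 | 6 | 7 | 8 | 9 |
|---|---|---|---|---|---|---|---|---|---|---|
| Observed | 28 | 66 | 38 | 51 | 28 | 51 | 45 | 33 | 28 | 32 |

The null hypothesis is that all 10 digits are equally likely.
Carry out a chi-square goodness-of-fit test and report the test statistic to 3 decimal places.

Expected count for each of the 10 categories: 400/10 = 40.
0: (28 − 40)²/40 = 144/40 = 3.6000
1: (66 − 40)²/40 = 676/40 = 16.9000
2: (38 − 40)²/40 = 4/40 = 0.1000
3: (51 − 40)²/40 = 121/40 = 3.0250
4: (28 − 40)²/40 = 144/40 = 3.6000
5: (51 − 40)²/40 = 121/40 = 3.0250
6: (45 − 40)²/40 = 25/40 = 0.6250
7: (33 − 40)²/40 = 49/40 = 1.2250
8: (28 − 40)²/40 = 144/40 = 3.6000
9: (32 − 40)²/40 = 64/40 = 1.6000
Sum = 37.300

37.300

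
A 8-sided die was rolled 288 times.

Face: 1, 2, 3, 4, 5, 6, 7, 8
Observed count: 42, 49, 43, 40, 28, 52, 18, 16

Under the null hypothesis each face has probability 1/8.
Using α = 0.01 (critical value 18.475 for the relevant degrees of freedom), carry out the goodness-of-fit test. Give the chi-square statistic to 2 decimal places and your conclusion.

Expected count for each of the 8 categories: 288/8 = 36.
1: (42 − 36)²/36 = 36/36 = 1.000
2: (49 − 36)²/36 = 169/36 = 4.694
3: (43 − 36)²/36 = 49/36 = 1.361
4: (40 − 36)²/36 = 16/36 = 0.444
5: (28 − 36)²/36 = 64/36 = 1.778
6: (52 − 36)²/36 = 256/36 = 7.111
7: (18 − 36)²/36 = 324/36 = 9.000
8: (16 − 36)²/36 = 400/36 = 11.111
Sum = 36.50
df = 7. Since 36.50 > 18.475, we reject H₀.

36.50; reject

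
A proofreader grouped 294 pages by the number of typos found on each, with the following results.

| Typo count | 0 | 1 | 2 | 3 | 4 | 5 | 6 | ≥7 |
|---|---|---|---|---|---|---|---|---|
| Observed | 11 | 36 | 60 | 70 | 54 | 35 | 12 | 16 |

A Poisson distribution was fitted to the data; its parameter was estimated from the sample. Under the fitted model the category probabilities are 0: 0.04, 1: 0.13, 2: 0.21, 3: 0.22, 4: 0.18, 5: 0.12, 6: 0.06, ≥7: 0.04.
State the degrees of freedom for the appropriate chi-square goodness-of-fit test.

6

There are k = 8 categories and 1 parameter estimated from the data, so df = 8 − 1 − 1 = 6.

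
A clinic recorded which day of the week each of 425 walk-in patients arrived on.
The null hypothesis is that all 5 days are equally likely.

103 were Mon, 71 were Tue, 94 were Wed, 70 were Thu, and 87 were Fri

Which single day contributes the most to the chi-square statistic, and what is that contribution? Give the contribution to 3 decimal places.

Mon, 3.812

Expected count for each of the 5 categories: 425/5 = 85.
χ² = (103−85)²/85 + (71−85)²/85 + (94−85)²/85 + (70−85)²/85 + (87−85)²/85
   = 3.8118 + 2.3059 + 0.9529 + 2.6471 + 0.0471
The largest term is for Mon: 3.812.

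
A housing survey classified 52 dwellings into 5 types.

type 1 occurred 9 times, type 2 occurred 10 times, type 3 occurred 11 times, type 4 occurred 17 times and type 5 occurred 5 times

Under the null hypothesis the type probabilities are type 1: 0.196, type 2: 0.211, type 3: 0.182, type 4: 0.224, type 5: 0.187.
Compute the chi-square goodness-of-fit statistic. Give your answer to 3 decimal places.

5.229

Expected counts E_i = n·p_i: 52×0.196 = 10.192, 52×0.211 = 10.972, 52×0.182 = 9.464, 52×0.224 = 11.648, 52×0.187 = 9.724.
χ² = (9−10.192)²/10.192 + (10−10.972)²/10.972 + (11−9.464)²/9.464 + (17−11.648)²/11.648 + (5−9.724)²/9.724
   = 0.1394 + 0.0861 + 0.2493 + 2.4591 + 2.2950
Sum = 5.229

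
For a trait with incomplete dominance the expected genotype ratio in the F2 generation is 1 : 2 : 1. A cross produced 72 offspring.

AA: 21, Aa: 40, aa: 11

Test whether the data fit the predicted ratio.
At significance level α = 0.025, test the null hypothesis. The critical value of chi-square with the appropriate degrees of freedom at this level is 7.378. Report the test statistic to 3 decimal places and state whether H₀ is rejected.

3.667; do not reject

Ratio total = 4. Expected counts: 72×1/4 = 18, 72×2/4 = 36, 72×1/4 = 18.
χ² = (21−18)²/18 + (40−36)²/36 + (11−18)²/18
   = 0.5000 + 0.4444 + 2.7222
Sum = 3.667
df = 2. Since 3.667 < 7.378, we do not reject H₀.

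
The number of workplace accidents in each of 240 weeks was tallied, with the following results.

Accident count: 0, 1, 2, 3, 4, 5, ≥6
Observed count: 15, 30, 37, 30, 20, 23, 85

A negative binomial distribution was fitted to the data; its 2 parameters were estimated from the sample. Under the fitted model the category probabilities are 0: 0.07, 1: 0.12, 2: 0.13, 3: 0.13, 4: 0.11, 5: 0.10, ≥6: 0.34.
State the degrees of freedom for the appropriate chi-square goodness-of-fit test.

4

There are k = 7 categories and 2 parameters estimated from the data, so df = 7 − 1 − 2 = 4.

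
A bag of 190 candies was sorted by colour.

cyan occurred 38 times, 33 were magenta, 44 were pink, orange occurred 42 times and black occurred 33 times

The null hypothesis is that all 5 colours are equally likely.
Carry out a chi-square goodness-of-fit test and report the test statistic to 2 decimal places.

Under H₀ each category has probability 1/5, so each expected count is 190/5 = 38.
χ² = (38−38)²/38 + (33−38)²/38 + (44−38)²/38 + (42−38)²/38 + (33−38)²/38
   = 0.000 + 0.658 + 0.947 + 0.421 + 0.658
Sum = 2.68

2.68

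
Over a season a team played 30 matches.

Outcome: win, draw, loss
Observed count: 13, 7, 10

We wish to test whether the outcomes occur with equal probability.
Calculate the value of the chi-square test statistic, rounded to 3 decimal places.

Expected count for each of the 3 categories: 30/3 = 10.
win: (13 − 10)²/10 = 9/10 = 0.9000
draw: (7 − 10)²/10 = 9/10 = 0.9000
loss: (10 − 10)²/10 = 0/10 = 0.0000
Sum = 1.800

1.800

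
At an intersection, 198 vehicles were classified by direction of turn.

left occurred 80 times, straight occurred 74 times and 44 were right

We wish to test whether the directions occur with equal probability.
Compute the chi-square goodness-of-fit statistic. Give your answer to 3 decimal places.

Expected count for each of the 3 categories: 198/3 = 66.
left: (80 − 66)²/66 = 196/66 = 2.9697
straight: (74 − 66)²/66 = 64/66 = 0.9697
right: (44 − 66)²/66 = 484/66 = 7.3333
Sum = 11.273

11.273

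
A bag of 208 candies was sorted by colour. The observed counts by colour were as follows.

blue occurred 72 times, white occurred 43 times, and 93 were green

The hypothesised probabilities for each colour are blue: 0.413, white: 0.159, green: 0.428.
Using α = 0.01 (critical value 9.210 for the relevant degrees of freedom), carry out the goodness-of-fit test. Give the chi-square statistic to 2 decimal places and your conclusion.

5.41; do not reject

Expected counts E_i = n·p_i: 208×0.413 = 85.904, 208×0.159 = 33.072, 208×0.428 = 89.024.
χ² = (72−85.904)²/85.904 + (43−33.072)²/33.072 + (93−89.024)²/89.024
   = 2.250 + 2.980 + 0.178
Sum = 5.41
df = 2. Since 5.41 < 9.210, we do not reject H₀.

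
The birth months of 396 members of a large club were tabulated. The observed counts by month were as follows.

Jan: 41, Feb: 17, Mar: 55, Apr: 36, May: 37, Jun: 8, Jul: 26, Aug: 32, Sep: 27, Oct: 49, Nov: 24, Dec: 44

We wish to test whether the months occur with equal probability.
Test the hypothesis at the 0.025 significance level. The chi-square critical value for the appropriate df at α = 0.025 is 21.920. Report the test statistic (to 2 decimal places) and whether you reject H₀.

60.55; reject

Expected count for each of the 12 categories: 396/12 = 33.
cat         O        E   (O−E)²/E
Jan        41       33      1.939
Feb        17       33      7.758
Mar        55       33     14.667
Apr        36       33      0.273
May        37       33      0.485
Jun         8       33     18.939
Jul        26       33      1.485
Aug        32       33      0.030
Sep        27       33      1.091
Oct        49       33      7.758
Nov        24       33      2.455
Dec        44       33      3.667
Sum = 60.55
df = 11. Since 60.55 > 21.920, we reject H₀.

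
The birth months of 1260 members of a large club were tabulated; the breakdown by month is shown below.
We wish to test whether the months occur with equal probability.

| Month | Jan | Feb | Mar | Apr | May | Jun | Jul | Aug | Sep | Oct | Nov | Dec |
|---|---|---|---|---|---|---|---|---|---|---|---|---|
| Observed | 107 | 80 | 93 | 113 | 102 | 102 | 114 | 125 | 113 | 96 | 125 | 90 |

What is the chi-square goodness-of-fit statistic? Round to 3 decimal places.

20.057

Under H₀ each category has probability 1/12, so each expected count is 1260/12 = 105.
χ² = (107−105)²/105 + (80−105)²/105 + (93−105)²/105 + (113−105)²/105 + (102−105)²/105 + (102−105)²/105 + (114−105)²/105 + (125−105)²/105 + (113−105)²/105 + (96−105)²/105 + (125−105)²/105 + (90−105)²/105
   = 0.0381 + 5.9524 + 1.3714 + 0.6095 + 0.0857 + 0.0857 + 0.7714 + 3.8095 + 0.6095 + 0.7714 + 3.8095 + 2.1429
Sum = 20.057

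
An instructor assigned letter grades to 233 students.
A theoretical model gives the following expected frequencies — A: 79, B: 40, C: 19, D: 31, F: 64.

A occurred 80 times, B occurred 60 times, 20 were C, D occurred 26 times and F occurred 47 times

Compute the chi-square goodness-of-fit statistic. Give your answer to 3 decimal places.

15.387

χ² = (80−79)²/79 + (60−40)²/40 + (20−19)²/19 + (26−31)²/31 + (47−64)²/64
   = 0.0127 + 10.0000 + 0.0526 + 0.8065 + 4.5156
Sum = 15.387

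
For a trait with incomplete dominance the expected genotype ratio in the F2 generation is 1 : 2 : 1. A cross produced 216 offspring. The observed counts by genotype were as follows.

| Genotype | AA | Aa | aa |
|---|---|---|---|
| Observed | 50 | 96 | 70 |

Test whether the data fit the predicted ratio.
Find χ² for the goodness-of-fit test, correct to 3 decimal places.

Ratio total = 4. Expected counts: 216×1/4 = 54, 216×2/4 = 108, 216×1/4 = 54.
AA: (50 − 54)²/54 = 16/54 = 0.2963
Aa: (96 − 108)²/108 = 144/108 = 1.3333
aa: (70 − 54)²/54 = 256/54 = 4.7407
Sum = 6.370

6.370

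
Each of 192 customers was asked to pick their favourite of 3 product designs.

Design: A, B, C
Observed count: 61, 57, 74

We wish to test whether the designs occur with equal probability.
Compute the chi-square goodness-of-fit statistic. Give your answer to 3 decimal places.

2.469

Expected count for each of the 3 categories: 192/3 = 64.
χ² = (61−64)²/64 + (57−64)²/64 + (74−64)²/64
   = 0.1406 + 0.7656 + 1.5625
Sum = 2.469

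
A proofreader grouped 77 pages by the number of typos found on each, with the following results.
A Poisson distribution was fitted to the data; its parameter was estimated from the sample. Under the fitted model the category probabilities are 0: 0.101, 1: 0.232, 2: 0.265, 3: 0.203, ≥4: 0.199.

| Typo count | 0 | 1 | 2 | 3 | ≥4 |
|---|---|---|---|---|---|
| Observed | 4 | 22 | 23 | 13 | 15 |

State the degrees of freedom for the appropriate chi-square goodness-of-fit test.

3

There are k = 5 categories and 1 parameter estimated from the data, so df = 5 − 1 − 1 = 3.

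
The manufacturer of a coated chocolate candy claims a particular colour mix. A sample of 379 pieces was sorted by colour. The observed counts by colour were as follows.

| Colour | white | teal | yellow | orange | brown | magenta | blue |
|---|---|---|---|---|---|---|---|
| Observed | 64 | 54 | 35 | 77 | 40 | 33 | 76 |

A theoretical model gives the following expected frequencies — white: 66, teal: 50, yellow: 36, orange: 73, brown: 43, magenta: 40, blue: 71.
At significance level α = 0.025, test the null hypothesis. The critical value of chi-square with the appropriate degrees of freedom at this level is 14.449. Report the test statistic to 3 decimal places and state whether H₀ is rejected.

χ² = (64−66)²/66 + (54−50)²/50 + (35−36)²/36 + (77−73)²/73 + (40−43)²/43 + (33−40)²/40 + (76−71)²/71
   = 0.0606 + 0.3200 + 0.0278 + 0.2192 + 0.2093 + 1.2250 + 0.3521
Sum = 2.414
df = 6. Since 2.414 < 14.449, we do not reject H₀.

2.414; do not reject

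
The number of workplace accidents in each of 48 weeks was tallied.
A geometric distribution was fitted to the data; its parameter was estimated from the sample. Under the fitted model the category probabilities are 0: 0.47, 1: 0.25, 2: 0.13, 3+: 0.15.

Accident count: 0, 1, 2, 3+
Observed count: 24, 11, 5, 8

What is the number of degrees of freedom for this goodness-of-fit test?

2

There are k = 4 categories and 1 parameter estimated from the data, so df = 4 − 1 − 1 = 2.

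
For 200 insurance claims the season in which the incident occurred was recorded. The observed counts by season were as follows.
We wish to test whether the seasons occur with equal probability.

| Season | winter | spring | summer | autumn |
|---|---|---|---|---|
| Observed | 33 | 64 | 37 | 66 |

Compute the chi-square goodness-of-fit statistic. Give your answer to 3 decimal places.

Expected count for each of the 4 categories: 200/4 = 50.
cat         O        E   (O−E)²/E
winter     33       50     5.7800
spring     64       50     3.9200
summer     37       50     3.3800
autumn     66       50     5.1200
Sum = 18.200

18.200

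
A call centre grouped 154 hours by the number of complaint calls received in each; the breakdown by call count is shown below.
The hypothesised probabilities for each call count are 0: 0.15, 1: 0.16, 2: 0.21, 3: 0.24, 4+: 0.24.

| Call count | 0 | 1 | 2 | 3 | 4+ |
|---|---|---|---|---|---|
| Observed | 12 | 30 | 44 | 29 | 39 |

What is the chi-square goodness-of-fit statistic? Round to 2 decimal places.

12.53

Expected counts E_i = n·p_i: 154×0.15 = 23.1, 154×0.16 = 24.64, 154×0.21 = 32.34, 154×0.24 = 36.96, 154×0.24 = 36.96.
χ² = (12−23.1)²/23.1 + (30−24.64)²/24.64 + (44−32.34)²/32.34 + (29−36.96)²/36.96 + (39−36.96)²/36.96
   = 5.334 + 1.166 + 4.204 + 1.714 + 0.113
Sum = 12.53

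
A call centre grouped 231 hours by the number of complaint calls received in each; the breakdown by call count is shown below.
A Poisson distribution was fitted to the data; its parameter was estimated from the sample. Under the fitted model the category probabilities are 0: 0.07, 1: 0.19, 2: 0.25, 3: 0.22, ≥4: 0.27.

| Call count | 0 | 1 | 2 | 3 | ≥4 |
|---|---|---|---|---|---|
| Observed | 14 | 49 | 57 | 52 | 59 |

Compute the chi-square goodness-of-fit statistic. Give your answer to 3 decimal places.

Expected counts E_i = n·p_i: 231×0.07 = 16.17, 231×0.19 = 43.89, 231×0.25 = 57.75, 231×0.22 = 50.82, 231×0.27 = 62.37.
χ² = (14−16.17)²/16.17 + (49−43.89)²/43.89 + (57−57.75)²/57.75 + (52−50.82)²/50.82 + (59−62.37)²/62.37
   = 0.2912 + 0.5949 + 0.0097 + 0.0274 + 0.1821
Sum = 1.105

1.105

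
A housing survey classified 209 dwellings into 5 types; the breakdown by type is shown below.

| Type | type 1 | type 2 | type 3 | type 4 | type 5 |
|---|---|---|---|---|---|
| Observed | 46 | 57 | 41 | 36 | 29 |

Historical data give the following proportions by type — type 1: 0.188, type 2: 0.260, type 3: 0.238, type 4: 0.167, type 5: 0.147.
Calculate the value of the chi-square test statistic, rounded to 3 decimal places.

Expected counts E_i = n·p_i: 209×0.188 = 39.292, 209×0.260 = 54.34, 209×0.238 = 49.742, 209×0.167 = 34.903, 209×0.147 = 30.723.
cat         O        E   (O−E)²/E
type 1     46   39.292     1.1452
type 2     57    54.34     0.1302
type 3     41   49.742     1.5364
type 4     36   34.903     0.0345
type 5     29   30.723     0.0966
Sum = 2.943

2.943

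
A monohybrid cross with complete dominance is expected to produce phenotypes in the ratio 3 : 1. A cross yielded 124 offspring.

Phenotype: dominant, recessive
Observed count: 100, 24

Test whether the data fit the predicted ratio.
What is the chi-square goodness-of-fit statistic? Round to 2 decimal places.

Ratio total = 4. Expected counts: 124×3/4 = 93, 124×1/4 = 31.
χ² = (100−93)²/93 + (24−31)²/31
   = 0.527 + 1.581
Sum = 2.11

2.11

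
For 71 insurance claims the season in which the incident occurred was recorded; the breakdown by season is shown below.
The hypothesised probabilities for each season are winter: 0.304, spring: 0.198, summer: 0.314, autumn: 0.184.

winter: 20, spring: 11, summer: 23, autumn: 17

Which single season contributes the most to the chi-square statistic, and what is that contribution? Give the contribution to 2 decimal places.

Expected counts E_i = n·p_i: 71×0.304 = 21.584, 71×0.198 = 14.058, 71×0.314 = 22.294, 71×0.184 = 13.064.
χ² = (20−21.584)²/21.584 + (11−14.058)²/14.058 + (23−22.294)²/22.294 + (17−13.064)²/13.064
   = 0.116 + 0.665 + 0.022 + 1.186
The largest term is for autumn: 1.19.

autumn, 1.19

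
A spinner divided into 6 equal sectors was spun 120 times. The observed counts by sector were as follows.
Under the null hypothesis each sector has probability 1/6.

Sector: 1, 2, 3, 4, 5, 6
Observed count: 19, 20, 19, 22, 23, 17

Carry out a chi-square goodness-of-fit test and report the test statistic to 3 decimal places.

1.200

Under H₀ each category has probability 1/6, so each expected count is 120/6 = 20.
cat         O        E   (O−E)²/E
1          19       20     0.0500
2          20       20     0.0000
3          19       20     0.0500
4          22       20     0.2000
5          23       20     0.4500
6          17       20     0.4500
Sum = 1.200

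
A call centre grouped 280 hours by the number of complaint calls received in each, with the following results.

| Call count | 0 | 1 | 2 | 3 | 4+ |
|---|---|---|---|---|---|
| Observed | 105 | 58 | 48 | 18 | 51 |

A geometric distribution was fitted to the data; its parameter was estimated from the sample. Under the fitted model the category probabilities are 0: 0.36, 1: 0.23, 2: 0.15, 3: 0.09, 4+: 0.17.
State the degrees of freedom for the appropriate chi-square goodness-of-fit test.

3

There are k = 5 categories and 1 parameter estimated from the data, so df = 5 − 1 − 1 = 3.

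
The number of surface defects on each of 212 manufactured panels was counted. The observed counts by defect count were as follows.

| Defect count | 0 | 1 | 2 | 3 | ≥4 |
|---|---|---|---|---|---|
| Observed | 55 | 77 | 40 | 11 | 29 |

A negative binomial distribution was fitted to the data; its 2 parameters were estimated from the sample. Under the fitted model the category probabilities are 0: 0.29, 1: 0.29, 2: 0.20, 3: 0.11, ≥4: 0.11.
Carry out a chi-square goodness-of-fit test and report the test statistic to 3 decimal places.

12.629

Expected counts E_i = n·p_i: 212×0.29 = 61.48, 212×0.29 = 61.48, 212×0.20 = 42.4, 212×0.11 = 23.32, 212×0.11 = 23.32.
cat         O        E   (O−E)²/E
0          55    61.48     0.6830
1          77    61.48     3.9179
2          40     42.4     0.1358
3          11    23.32     6.5087
≥4         29    23.32     1.3835
Sum = 12.629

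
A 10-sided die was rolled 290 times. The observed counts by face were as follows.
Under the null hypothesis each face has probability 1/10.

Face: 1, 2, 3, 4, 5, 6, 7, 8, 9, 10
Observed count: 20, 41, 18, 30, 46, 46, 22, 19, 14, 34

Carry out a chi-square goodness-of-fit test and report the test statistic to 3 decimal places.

Under H₀ each category has probability 1/10, so each expected count is 290/10 = 29.
χ² = (20−29)²/29 + (41−29)²/29 + (18−29)²/29 + (30−29)²/29 + (46−29)²/29 + (46−29)²/29 + (22−29)²/29 + (19−29)²/29 + (14−29)²/29 + (34−29)²/29
   = 2.7931 + 4.9655 + 4.1724 + 0.0345 + 9.9655 + 9.9655 + 1.6897 + 3.4483 + 7.7586 + 0.8621
Sum = 45.655

45.655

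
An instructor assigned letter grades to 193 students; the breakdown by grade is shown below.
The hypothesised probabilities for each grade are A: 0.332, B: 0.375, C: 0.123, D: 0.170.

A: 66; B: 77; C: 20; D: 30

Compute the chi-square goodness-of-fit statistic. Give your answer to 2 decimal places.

Expected counts E_i = n·p_i: 193×0.332 = 64.076, 193×0.375 = 72.375, 193×0.123 = 23.739, 193×0.170 = 32.81.
χ² = (66−64.076)²/64.076 + (77−72.375)²/72.375 + (20−23.739)²/23.739 + (30−32.81)²/32.81
   = 0.058 + 0.296 + 0.589 + 0.241
Sum = 1.18

1.18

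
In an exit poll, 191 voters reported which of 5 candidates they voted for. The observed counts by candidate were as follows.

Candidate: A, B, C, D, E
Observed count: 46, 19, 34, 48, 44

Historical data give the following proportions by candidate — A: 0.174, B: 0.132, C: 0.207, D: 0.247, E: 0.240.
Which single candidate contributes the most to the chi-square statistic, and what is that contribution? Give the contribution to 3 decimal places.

Expected counts E_i = n·p_i: 191×0.174 = 33.234, 191×0.132 = 25.212, 191×0.207 = 39.537, 191×0.247 = 47.177, 191×0.240 = 45.84.
cat         O        E   (O−E)²/E
A          46   33.234     4.9037
B          19   25.212     1.5306
C          34   39.537     0.7754
D          48   47.177     0.0144
E          44    45.84     0.0739
The largest term is for A: 4.904.

A, 4.904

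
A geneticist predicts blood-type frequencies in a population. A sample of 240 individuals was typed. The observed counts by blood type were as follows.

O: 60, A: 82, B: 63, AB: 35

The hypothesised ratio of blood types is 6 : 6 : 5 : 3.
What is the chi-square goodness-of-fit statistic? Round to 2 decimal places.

Ratio total = 20. Expected counts: 240×6/20 = 72, 240×6/20 = 72, 240×5/20 = 60, 240×3/20 = 36.
O: (60 − 72)²/72 = 144/72 = 2.000
A: (82 − 72)²/72 = 100/72 = 1.389
B: (63 − 60)²/60 = 9/60 = 0.150
AB: (35 − 36)²/36 = 1/36 = 0.028
Sum = 3.57

3.57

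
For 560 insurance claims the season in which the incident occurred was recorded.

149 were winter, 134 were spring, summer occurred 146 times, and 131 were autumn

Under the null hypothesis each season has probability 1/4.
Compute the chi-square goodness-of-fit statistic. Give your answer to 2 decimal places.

Under H₀ each category has probability 1/4, so each expected count is 560/4 = 140.
χ² = (149−140)²/140 + (134−140)²/140 + (146−140)²/140 + (131−140)²/140
   = 0.579 + 0.257 + 0.257 + 0.579
Sum = 1.67

1.67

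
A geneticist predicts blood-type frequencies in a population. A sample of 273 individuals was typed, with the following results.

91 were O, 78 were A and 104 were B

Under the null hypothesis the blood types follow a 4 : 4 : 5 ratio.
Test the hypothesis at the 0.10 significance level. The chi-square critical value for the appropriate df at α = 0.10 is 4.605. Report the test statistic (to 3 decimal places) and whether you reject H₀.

Ratio total = 13. Expected counts: 273×4/13 = 84, 273×4/13 = 84, 273×5/13 = 105.
cat         O        E   (O−E)²/E
O          91       84     0.5833
A          78       84     0.4286
B         104      105     0.0095
Sum = 1.021
df = 2. Since 1.021 < 4.605, we do not reject H₀.

1.021; do not reject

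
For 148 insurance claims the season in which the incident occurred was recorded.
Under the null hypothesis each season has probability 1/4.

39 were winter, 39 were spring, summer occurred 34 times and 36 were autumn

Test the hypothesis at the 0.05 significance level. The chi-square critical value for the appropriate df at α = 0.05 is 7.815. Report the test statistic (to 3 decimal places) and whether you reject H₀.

0.486; do not reject

Under H₀ each category has probability 1/4, so each expected count is 148/4 = 37.
cat         O        E   (O−E)²/E
winter     39       37     0.1081
spring     39       37     0.1081
summer     34       37     0.2432
autumn     36       37     0.0270
Sum = 0.486
df = 3. Since 0.486 < 7.815, we do not reject H₀.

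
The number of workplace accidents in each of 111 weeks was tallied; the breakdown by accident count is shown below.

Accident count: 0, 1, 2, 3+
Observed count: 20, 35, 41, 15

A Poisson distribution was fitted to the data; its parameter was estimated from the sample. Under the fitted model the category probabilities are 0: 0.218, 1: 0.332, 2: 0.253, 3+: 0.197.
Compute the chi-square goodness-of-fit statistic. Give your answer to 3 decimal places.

Expected counts E_i = n·p_i: 111×0.218 = 24.198, 111×0.332 = 36.852, 111×0.253 = 28.083, 111×0.197 = 21.867.
0: (20 − 24.198)²/24.198 = 17.623204/24.198 = 0.7283
1: (35 − 36.852)²/36.852 = 3.429904/36.852 = 0.0931
2: (41 − 28.083)²/28.083 = 166.848889/28.083 = 5.9413
3+: (15 − 21.867)²/21.867 = 47.155689/21.867 = 2.1565
Sum = 8.919

8.919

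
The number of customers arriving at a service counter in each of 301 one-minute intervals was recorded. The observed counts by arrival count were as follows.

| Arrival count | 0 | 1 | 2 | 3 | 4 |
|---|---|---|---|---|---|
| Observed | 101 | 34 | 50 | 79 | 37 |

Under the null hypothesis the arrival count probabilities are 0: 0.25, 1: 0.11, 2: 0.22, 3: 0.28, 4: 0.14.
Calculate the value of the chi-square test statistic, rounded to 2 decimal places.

13.77

Expected counts E_i = n·p_i: 301×0.25 = 75.25, 301×0.11 = 33.11, 301×0.22 = 66.22, 301×0.28 = 84.28, 301×0.14 = 42.14.
0: (101 − 75.25)²/75.25 = 663.0625/75.25 = 8.811
1: (34 − 33.11)²/33.11 = 0.7921/33.11 = 0.024
2: (50 − 66.22)²/66.22 = 263.0884/66.22 = 3.973
3: (79 − 84.28)²/84.28 = 27.8784/84.28 = 0.331
4: (37 − 42.14)²/42.14 = 26.4196/42.14 = 0.627
Sum = 13.77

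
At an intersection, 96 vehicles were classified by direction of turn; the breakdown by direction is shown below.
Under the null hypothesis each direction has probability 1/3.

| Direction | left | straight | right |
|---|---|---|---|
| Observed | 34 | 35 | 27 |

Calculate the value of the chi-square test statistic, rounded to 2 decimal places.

Under H₀ each category has probability 1/3, so each expected count is 96/3 = 32.
cat           O        E   (O−E)²/E
left         34       32      0.125
straight     35       32      0.281
right        27       32      0.781
Sum = 1.19

1.19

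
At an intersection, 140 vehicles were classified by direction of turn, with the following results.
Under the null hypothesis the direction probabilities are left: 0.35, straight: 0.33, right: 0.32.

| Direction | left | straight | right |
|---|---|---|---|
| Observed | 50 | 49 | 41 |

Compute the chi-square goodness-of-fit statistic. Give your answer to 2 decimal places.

Expected counts E_i = n·p_i: 140×0.35 = 49, 140×0.33 = 46.2, 140×0.32 = 44.8.
left: (50 − 49)²/49 = 1/49 = 0.020
straight: (49 − 46.2)²/46.2 = 7.84/46.2 = 0.170
right: (41 − 44.8)²/44.8 = 14.44/44.8 = 0.322
Sum = 0.51

0.51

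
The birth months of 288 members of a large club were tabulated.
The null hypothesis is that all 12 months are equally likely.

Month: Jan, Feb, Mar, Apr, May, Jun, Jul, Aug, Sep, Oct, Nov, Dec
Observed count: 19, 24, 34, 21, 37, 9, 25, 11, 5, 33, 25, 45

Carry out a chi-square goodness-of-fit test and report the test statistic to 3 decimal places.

65.917

Under H₀ each category has probability 1/12, so each expected count is 288/12 = 24.
cat         O        E   (O−E)²/E
Jan        19       24     1.0417
Feb        24       24     0.0000
Mar        34       24     4.1667
Apr        21       24     0.3750
May        37       24     7.0417
Jun         9       24     9.3750
Jul        25       24     0.0417
Aug        11       24     7.0417
Sep         5       24    15.0417
Oct        33       24     3.3750
Nov        25       24     0.0417
Dec        45       24    18.3750
Sum = 65.917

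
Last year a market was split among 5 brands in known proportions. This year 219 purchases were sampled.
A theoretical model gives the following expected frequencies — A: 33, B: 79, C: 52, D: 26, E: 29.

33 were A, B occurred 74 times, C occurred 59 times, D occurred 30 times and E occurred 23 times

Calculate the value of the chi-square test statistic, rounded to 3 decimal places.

3.116

A: (33 − 33)²/33 = 0/33 = 0.0000
B: (74 − 79)²/79 = 25/79 = 0.3165
C: (59 − 52)²/52 = 49/52 = 0.9423
D: (30 − 26)²/26 = 16/26 = 0.6154
E: (23 − 29)²/29 = 36/29 = 1.2414
Sum = 3.116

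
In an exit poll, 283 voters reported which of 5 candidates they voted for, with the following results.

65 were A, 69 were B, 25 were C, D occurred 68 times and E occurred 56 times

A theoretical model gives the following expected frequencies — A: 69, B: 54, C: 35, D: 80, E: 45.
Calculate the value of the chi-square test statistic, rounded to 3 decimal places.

11.745

A: (65 − 69)²/69 = 16/69 = 0.2319
B: (69 − 54)²/54 = 225/54 = 4.1667
C: (25 − 35)²/35 = 100/35 = 2.8571
D: (68 − 80)²/80 = 144/80 = 1.8000
E: (56 − 45)²/45 = 121/45 = 2.6889
Sum = 11.745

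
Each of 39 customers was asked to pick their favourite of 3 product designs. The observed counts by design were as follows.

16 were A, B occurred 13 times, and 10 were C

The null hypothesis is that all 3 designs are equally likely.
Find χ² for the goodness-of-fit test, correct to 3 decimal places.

1.385

Expected count for each of the 3 categories: 39/3 = 13.
χ² = (16−13)²/13 + (13−13)²/13 + (10−13)²/13
   = 0.6923 + 0.0000 + 0.6923
Sum = 1.385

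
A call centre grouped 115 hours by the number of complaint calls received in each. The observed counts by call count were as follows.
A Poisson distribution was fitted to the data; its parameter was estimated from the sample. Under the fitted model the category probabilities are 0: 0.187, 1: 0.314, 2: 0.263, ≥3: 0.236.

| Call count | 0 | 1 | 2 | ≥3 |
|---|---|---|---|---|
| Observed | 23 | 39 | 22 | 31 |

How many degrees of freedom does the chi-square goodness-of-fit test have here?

There are k = 4 categories and 1 parameter estimated from the data, so df = 4 − 1 − 1 = 2.

2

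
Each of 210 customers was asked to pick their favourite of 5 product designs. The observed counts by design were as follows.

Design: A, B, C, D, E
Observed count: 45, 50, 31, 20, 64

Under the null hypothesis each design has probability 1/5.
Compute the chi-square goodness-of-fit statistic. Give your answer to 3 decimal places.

27.667

Expected count for each of the 5 categories: 210/5 = 42.
A: (45 − 42)²/42 = 9/42 = 0.2143
B: (50 − 42)²/42 = 64/42 = 1.5238
C: (31 − 42)²/42 = 121/42 = 2.8810
D: (20 − 42)²/42 = 484/42 = 11.5238
E: (64 − 42)²/42 = 484/42 = 11.5238
Sum = 27.667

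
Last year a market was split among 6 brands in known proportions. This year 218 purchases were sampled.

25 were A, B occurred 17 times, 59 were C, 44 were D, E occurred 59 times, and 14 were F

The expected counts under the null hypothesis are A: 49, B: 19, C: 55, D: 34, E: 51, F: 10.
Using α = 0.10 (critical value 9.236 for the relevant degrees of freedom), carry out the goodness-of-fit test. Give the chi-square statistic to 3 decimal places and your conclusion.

χ² = (25−49)²/49 + (17−19)²/19 + (59−55)²/55 + (44−34)²/34 + (59−51)²/51 + (14−10)²/10
   = 11.7551 + 0.2105 + 0.2909 + 2.9412 + 1.2549 + 1.6000
Sum = 18.053
df = 5. Since 18.053 > 9.236, we reject H₀.

18.053; reject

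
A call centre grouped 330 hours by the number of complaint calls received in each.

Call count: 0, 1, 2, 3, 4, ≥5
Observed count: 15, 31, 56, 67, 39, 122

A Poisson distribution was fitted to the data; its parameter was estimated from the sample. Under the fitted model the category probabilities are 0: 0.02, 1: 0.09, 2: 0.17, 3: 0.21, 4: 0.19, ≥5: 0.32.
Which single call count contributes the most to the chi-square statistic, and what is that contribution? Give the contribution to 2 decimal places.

Expected counts E_i = n·p_i: 330×0.02 = 6.6, 330×0.09 = 29.7, 330×0.17 = 56.1, 330×0.21 = 69.3, 330×0.19 = 62.7, 330×0.32 = 105.6.
0: (15 − 6.6)²/6.6 = 70.56/6.6 = 10.691
1: (31 − 29.7)²/29.7 = 1.69/29.7 = 0.057
2: (56 − 56.1)²/56.1 = 0.01/56.1 = 0.000
3: (67 − 69.3)²/69.3 = 5.29/69.3 = 0.076
4: (39 − 62.7)²/62.7 = 561.69/62.7 = 8.958
≥5: (122 − 105.6)²/105.6 = 268.96/105.6 = 2.547
The largest term is for 0: 10.69.

0, 10.69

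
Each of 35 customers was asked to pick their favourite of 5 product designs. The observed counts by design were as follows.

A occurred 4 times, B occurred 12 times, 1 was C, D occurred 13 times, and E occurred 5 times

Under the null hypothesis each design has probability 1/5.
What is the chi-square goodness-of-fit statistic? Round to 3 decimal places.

Under H₀ each category has probability 1/5, so each expected count is 35/5 = 7.
cat         O        E   (O−E)²/E
A           4        7     1.2857
B          12        7     3.5714
C           1        7     5.1429
D          13        7     5.1429
E           5        7     0.5714
Sum = 15.714

15.714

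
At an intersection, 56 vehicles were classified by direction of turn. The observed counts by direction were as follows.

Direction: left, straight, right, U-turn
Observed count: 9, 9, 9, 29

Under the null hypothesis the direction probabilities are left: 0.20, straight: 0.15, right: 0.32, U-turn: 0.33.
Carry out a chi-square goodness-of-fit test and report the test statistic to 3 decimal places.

10.904

Expected counts E_i = n·p_i: 56×0.20 = 11.2, 56×0.15 = 8.4, 56×0.32 = 17.92, 56×0.33 = 18.48.
left: (9 − 11.2)²/11.2 = 4.84/11.2 = 0.4321
straight: (9 − 8.4)²/8.4 = 0.36/8.4 = 0.0429
right: (9 − 17.92)²/17.92 = 79.5664/17.92 = 4.4401
U-turn: (29 − 18.48)²/18.48 = 110.6704/18.48 = 5.9887
Sum = 10.904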